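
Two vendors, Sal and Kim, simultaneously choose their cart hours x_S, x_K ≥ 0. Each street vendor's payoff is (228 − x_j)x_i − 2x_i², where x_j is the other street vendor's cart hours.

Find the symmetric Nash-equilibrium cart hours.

Sal's payoff is (228 − x_K)x_S − 2x_S².
∂π/∂x_S = 228 − x_K − 4x_S = 0, so x_S = 57 − 0.25x_K.
By symmetry x_K = x_S; substituting into the reaction function, 1.25x_S = 57 and x_S = 45.6.

45.6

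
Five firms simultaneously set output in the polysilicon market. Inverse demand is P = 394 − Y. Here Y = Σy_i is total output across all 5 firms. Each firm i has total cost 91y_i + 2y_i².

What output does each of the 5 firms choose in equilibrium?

A representative firm's profit is π_i = y_i(394 − Y) − 91y_i − 2y_i², with Y = y_i + Σ_{j≠i} y_j.
First-order condition: 303 − 6y_i − Σ_{j≠i} y_j = 0.
In a symmetric equilibrium every firm chooses the same y, so Σ_{j≠i} y_j = 4y. The condition becomes 303 − 10y = 0, giving y = 303/10 = 30.3.

30.3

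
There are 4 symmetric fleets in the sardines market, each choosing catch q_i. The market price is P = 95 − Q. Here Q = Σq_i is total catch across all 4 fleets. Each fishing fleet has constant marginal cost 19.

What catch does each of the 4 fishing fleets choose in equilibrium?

15.2

A representative fishing fleet's profit is π_i = q_i(95 − Q) − 19q_i, with Q = q_i + Σ_{j≠i} q_j.
First-order condition: 76 − 2q_i − Σ_{j≠i} q_j = 0.
With identical fishing fleets, set every q_j = q: then 76 − 2q − 3q = 0, i.e. q = 76/5 = 15.2.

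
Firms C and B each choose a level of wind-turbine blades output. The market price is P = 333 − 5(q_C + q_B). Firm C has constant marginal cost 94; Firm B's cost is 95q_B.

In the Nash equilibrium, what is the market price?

174

Firm C's profit: π = q_C(333 − 5(q_C + q_B)) − 94q_C.
∂π/∂q_C = 239 − 10q_C − 5q_B = 0, so q_C = 23.9 − 0.5q_B.
By the same steps for B: q_B = 23.8 − 0.5q_C.
Plugging q_B into C's best response: q_C = 23.9 − 0.5(23.8 − 0.5q_C) ⇒ 0.75q_C = 12, so q_C = 16.
Then q_B = 23.8 − 0.5·16 = 15.8.
Equilibrium price: P = 333 − 5·31.8 = 174.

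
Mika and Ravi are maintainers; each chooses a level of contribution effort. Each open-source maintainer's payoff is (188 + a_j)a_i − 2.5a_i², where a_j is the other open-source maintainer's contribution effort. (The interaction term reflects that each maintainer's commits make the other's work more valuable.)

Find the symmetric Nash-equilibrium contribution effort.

Mika's payoff is (188 + a_R)a_M − 2.5a_M².
∂π/∂a_M = 188 + a_R − 5a_M = 0, so a_M = 37.6 + 0.2a_R.
The game is symmetric, so in equilibrium a_R = a_M: the reaction function gives 0.8a_M = 37.6, hence a_M = 47.

47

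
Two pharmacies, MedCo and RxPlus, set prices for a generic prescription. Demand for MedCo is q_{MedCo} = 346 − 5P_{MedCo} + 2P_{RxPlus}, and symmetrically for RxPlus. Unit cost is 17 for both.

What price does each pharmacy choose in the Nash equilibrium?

53.875

MedCo's profit: π = (P_{MedCo} − 17)(346 − 5P_{MedCo} + 2P_{RxPlus}).
∂π/∂P_{MedCo} = 431 − 10P_{MedCo} + 2P_{RxPlus} = 0 ⇒ P_{MedCo} = 43.1 + 0.2P_{RxPlus}.
By symmetry P_{RxPlus} = P_{MedCo}; substituting into the reaction function, 0.8P_{MedCo} = 43.1 and P_{MedCo} = 53.875.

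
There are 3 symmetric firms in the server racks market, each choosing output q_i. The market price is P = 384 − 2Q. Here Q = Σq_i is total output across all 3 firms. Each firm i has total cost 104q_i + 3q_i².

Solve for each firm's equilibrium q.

A representative firm's profit is π_i = q_i(384 − 2Q) − 104q_i − 3q_i², with Q = q_i + Σ_{j≠i} q_j.
First-order condition: 280 − 10q_i − 2Σ_{j≠i} q_j = 0.
Imposing symmetry (q_j = q for all j) turns Σ_{j≠i} q_j into 2q, so 280 = 14q and q = 20.

20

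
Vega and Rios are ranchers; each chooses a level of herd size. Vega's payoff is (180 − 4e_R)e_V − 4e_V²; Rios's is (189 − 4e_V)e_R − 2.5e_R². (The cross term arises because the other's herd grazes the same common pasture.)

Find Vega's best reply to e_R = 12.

Expanding Vega's payoff: 180e_V − 4e_Re_V − 4e_V².
∂π/∂e_V = 180 − 4e_R − 8e_V = 0, so e_V = 22.5 − 0.5e_R.
At e_R = 12: e_V = 22.5 − 0.5·12 = 16.5.

16.5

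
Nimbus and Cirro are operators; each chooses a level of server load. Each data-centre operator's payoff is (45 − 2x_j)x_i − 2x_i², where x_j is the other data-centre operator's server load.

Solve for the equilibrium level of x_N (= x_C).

Nimbus's payoff is (45 − 2x_C)x_N − 2x_N².
∂π/∂x_N = 45 − 2x_C − 4x_N = 0, so x_N = 11.25 − 0.5x_C.
The game is symmetric, so in equilibrium x_C = x_N: the reaction function gives 1.5x_N = 11.25, hence x_N = 7.5.

7.5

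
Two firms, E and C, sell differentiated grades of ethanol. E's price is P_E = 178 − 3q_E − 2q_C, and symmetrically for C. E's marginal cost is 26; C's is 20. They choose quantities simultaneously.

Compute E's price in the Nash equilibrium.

Firm E's profit: π = q_E(178 − 3q_E − 2q_C) − 26q_E.
∂π/∂q_E = 152 − 6q_E − 2q_C = 0 ⇒ q_E = 76/3 − (1/3)q_C.
Similarly q_C = 79/3 − (1/3)q_E.
Substituting the second reaction function into the first: q_E = 76/3 − (1/3)(79/3 − (1/3)q_E), which gives (8/9)q_E = 149/9 ⇒ q_E = 18.625.
Then q_C = 79/3 − (1/3)·18.625 = 20.125.
P_E = 178 − 3·18.625 − 2·20.125 = 81.875.

81.875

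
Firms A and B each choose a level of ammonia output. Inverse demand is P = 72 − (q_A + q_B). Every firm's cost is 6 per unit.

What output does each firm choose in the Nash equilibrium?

Firm A's profit: π = q_A(72 − (q_A + q_B)) − 6q_A.
∂π/∂q_A = 66 − 2q_A − q_B = 0, so q_A = 33 − 0.5q_B.
Setting q_A = q_B in the reaction function: q_A = 33 − 0.5q_A, so q_A = 33 / 1.5 = 22.

22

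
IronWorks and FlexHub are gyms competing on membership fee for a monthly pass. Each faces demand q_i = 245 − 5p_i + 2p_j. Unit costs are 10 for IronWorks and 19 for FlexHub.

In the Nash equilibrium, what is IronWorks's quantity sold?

139.0625

IronWorks's profit: π = (p_{IronWorks} − 10)(245 − 5p_{IronWorks} + 2p_{FlexHub}).
∂π/∂p_{IronWorks} = 295 − 10p_{IronWorks} + 2p_{FlexHub} = 0 ⇒ p_{IronWorks} = 29.5 + 0.2p_{FlexHub}.
Similarly p_{FlexHub} = 34 + 0.2p_{IronWorks}.
Substituting the second reaction function into the first: p_{IronWorks} = 29.5 + 0.2(34 + 0.2p_{IronWorks}), which gives 0.96p_{IronWorks} = 36.3 ⇒ p_{IronWorks} = 37.8125.
Then p_{FlexHub} = 34 + 0.2·37.8125 = 41.5625.
q_{IronWorks} = 245 − 5·37.8125 + 2·41.5625 = 139.0625.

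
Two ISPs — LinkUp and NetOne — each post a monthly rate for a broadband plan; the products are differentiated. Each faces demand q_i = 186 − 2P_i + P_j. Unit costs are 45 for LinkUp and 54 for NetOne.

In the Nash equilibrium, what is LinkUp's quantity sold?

LinkUp's profit: π = (P_{LinkUp} − 45)(186 − 2P_{LinkUp} + P_{NetOne}).
∂π/∂P_{LinkUp} = 276 − 4P_{LinkUp} + P_{NetOne} = 0 ⇒ P_{LinkUp} = 69 + 0.25P_{NetOne}.
Similarly P_{NetOne} = 73.5 + 0.25P_{LinkUp}.
Solving the two reaction functions simultaneously: (1 − (0.25)(0.25))P_{LinkUp} = 69 + 0.25·73.5, so 0.9375P_{LinkUp} = 87.375 and P_{LinkUp} = 93.2.
Then P_{NetOne} = 73.5 + 0.25·93.2 = 96.8.
q_{LinkUp} = 186 − 2·93.2 + 96.8 = 96.4.

96.4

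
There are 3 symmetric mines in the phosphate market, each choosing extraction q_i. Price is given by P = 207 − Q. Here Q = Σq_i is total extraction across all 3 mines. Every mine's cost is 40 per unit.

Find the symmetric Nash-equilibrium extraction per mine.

41.75

A representative mine's profit is π_i = q_i(207 − Q) − 40q_i, with Q = q_i + Σ_{j≠i} q_j.
First-order condition: 167 − 2q_i − Σ_{j≠i} q_j = 0.
In a symmetric equilibrium every mine chooses the same q, so Σ_{j≠i} q_j = 2q. The condition becomes 167 − 4q = 0, giving q = 167/4 = 41.75.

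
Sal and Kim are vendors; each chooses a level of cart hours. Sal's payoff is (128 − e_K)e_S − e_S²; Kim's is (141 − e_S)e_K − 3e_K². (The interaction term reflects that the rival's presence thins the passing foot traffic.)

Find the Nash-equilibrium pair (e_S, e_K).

Expanding Sal's payoff: 128e_S − e_Ke_S − e_S².
∂π/∂e_S = 128 − e_K − 2e_S = 0, so e_S = 64 − 0.5e_K.
Likewise for Kim: e_K = 23.5 − (1/6)e_S.
Substituting the second reaction function into the first: e_S = 64 − 0.5(23.5 − (1/6)e_S), which gives (11/12)e_S = 52.25 ⇒ e_S = 57.
Then e_K = 23.5 − (1/6)·57 = 14.

57, 14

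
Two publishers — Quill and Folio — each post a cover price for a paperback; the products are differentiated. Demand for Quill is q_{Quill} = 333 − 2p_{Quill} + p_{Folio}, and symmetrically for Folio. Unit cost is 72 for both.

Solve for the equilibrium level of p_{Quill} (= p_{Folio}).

Quill's profit: π = (p_{Quill} − 72)(333 − 2p_{Quill} + p_{Folio}).
∂π/∂p_{Quill} = 477 − 4p_{Quill} + p_{Folio} = 0 ⇒ p_{Quill} = 119.25 + 0.25p_{Folio}.
Setting p_{Quill} = p_{Folio} in the reaction function: p_{Quill} = 119.25 + 0.25p_{Quill}, so p_{Quill} = 119.25 / 0.75 = 159.

159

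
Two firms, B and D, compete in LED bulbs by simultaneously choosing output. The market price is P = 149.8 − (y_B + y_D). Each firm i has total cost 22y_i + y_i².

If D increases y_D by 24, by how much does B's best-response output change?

-6

Firm B's profit: π = y_B(149.8 − (y_B + y_D)) − 22y_B − y_B².
∂π/∂y_B = 127.8 − 4y_B − y_D = 0, so y_B = 31.95 − 0.25y_D.
The reaction-function slope is −0.25, so a 24-unit rise in y_D moves y_B by −0.25 × 24 = −6. B's best response falls — the actions are strategic substitutes.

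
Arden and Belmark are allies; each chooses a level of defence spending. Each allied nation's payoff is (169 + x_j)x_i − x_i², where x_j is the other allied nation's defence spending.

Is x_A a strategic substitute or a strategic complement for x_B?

Arden's payoff is (169 + x_B)x_A − x_A².
∂π/∂x_A = 169 + x_B − 2x_A = 0, so x_A = 84.5 + 0.5x_B.
The best-response slope dx_A/dx_B = 0.5 > 0: the reaction function is upward-sloping, so the choices are strategic complements.

strategic complements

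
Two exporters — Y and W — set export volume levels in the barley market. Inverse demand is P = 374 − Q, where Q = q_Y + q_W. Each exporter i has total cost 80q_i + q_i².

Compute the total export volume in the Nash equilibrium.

117.6

Exporter Y's profit: π = q_Y(374 − (q_Y + q_W)) − 80q_Y − q_Y².
∂π/∂q_Y = 294 − 4q_Y − q_W = 0, so q_Y = 73.5 − 0.25q_W.
Setting q_Y = q_W in the reaction function: q_Y = 73.5 − 0.25q_Y, so q_Y = 73.5 / 1.25 = 58.8.
Total export volume: 58.8 + 58.8 = 117.6.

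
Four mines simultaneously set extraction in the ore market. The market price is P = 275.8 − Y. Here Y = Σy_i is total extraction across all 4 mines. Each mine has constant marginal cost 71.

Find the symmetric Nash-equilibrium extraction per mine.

40.96

A representative mine's profit is π_i = y_i(275.8 − Y) − 71y_i, with Y = y_i + Σ_{j≠i} y_j.
First-order condition: 204.8 − 2y_i − Σ_{j≠i} y_j = 0.
Imposing symmetry (y_j = y for all j) turns Σ_{j≠i} y_j into 3y, so 204.8 = 5y and y = 40.96.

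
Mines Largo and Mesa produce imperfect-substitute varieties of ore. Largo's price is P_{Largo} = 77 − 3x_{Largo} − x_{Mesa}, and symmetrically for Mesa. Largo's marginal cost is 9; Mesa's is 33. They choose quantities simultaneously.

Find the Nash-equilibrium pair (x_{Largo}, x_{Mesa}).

10.4, 5.6

Mine Largo's profit: π = x_{Largo}(77 − 3x_{Largo} − x_{Mesa}) − 9x_{Largo}.
∂π/∂x_{Largo} = 68 − 6x_{Largo} − x_{Mesa} = 0 ⇒ x_{Largo} = 34/3 − (1/6)x_{Mesa}.
Similarly x_{Mesa} = 22/3 − (1/6)x_{Largo}.
Substituting the second reaction function into the first: x_{Largo} = 34/3 − (1/6)(22/3 − (1/6)x_{Largo}), which gives (35/36)x_{Largo} = 91/9 ⇒ x_{Largo} = 10.4.
Then x_{Mesa} = 22/3 − (1/6)·10.4 = 5.6.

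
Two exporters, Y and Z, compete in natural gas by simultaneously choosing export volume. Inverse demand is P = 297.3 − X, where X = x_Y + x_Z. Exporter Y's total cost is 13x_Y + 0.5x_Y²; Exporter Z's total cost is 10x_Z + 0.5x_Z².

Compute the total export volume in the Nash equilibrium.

142.9

Exporter Y's profit: π = x_Y(297.3 − (x_Y + x_Z)) − 13x_Y − 0.5x_Y².
∂π/∂x_Y = 284.3 − 3x_Y − x_Z = 0, so x_Y = 2843/30 − (1/3)x_Z.
By the same steps for Z: x_Z = 2873/30 − (1/3)x_Y.
Substituting the second reaction function into the first: x_Y = 2843/30 − (1/3)(2873/30 − (1/3)x_Y), which gives (8/9)x_Y = 2828/45 ⇒ x_Y = 70.7.
Then x_Z = 2873/30 − (1/3)·70.7 = 72.2.
Total export volume: 70.7 + 72.2 = 142.9.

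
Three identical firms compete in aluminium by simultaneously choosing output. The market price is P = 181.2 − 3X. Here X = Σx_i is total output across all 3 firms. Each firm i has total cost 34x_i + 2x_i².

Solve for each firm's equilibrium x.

A representative firm's profit is π_i = x_i(181.2 − 3X) − 34x_i − 2x_i², with X = x_i + Σ_{j≠i} x_j.
First-order condition: 147.2 − 10x_i − 3Σ_{j≠i} x_j = 0.
Imposing symmetry (x_j = x for all j) turns Σ_{j≠i} x_j into 2x, so 147.2 = 16x and x = 9.2.

9.2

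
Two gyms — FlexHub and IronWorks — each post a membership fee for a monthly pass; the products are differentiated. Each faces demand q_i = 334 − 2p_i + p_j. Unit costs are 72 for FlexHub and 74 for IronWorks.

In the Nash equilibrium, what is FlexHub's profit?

15347.52

FlexHub's profit: π = (p_{FlexHub} − 72)(334 − 2p_{FlexHub} + p_{IronWorks}).
∂π/∂p_{FlexHub} = 478 − 4p_{FlexHub} + p_{IronWorks} = 0 ⇒ p_{FlexHub} = 119.5 + 0.25p_{IronWorks}.
Similarly p_{IronWorks} = 120.5 + 0.25p_{FlexHub}.
Solving the two reaction functions simultaneously: (1 − (0.25)(0.25))p_{FlexHub} = 119.5 + 0.25·120.5, so 0.9375p_{FlexHub} = 149.625 and p_{FlexHub} = 159.6.
Then p_{IronWorks} = 120.5 + 0.25·159.6 = 160.4.
q_{FlexHub} = 334 − 2·159.6 + 160.4 = 175.2.
Profit = (159.6 − 72)·175.2 = 15347.52.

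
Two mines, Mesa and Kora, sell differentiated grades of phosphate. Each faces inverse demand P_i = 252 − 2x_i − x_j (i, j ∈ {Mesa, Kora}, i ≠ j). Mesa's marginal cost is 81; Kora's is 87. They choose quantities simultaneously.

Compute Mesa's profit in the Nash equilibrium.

Mine Mesa's profit: π = x_{Mesa}(252 − 2x_{Mesa} − x_{Kora}) − 81x_{Mesa}.
∂π/∂x_{Mesa} = 171 − 4x_{Mesa} − x_{Kora} = 0 ⇒ x_{Mesa} = 42.75 − 0.25x_{Kora}.
Similarly x_{Kora} = 41.25 − 0.25x_{Mesa}.
Substituting the second reaction function into the first: x_{Mesa} = 42.75 − 0.25(41.25 − 0.25x_{Mesa}), which gives 0.9375x_{Mesa} = 32.4375 ⇒ x_{Mesa} = 34.6.
Then x_{Kora} = 41.25 − 0.25·34.6 = 32.6.
P_{Mesa} = 252 − 2·34.6 − 32.6 = 150.2.
Profit = (150.2 − 81)·34.6 = 2394.32.

2394.32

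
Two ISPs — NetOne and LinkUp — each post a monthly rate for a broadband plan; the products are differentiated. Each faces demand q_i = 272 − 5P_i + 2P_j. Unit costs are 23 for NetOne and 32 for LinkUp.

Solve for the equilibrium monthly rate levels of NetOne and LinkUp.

49.3125, 53.0625

NetOne's profit: π = (P_{NetOne} − 23)(272 − 5P_{NetOne} + 2P_{LinkUp}).
∂π/∂P_{NetOne} = 387 − 10P_{NetOne} + 2P_{LinkUp} = 0 ⇒ P_{NetOne} = 38.7 + 0.2P_{LinkUp}.
Similarly P_{LinkUp} = 43.2 + 0.2P_{NetOne}.
Substituting the second reaction function into the first: P_{NetOne} = 38.7 + 0.2(43.2 + 0.2P_{NetOne}), which gives 0.96P_{NetOne} = 47.34 ⇒ P_{NetOne} = 49.3125.
Then P_{LinkUp} = 43.2 + 0.2·49.3125 = 53.0625.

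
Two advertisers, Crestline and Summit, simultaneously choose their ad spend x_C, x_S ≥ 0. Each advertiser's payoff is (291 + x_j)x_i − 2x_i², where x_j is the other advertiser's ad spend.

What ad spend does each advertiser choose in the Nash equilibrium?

Crestline's payoff is (291 + x_S)x_C − 2x_C².
∂π/∂x_C = 291 + x_S − 4x_C = 0, so x_C = 72.75 + 0.25x_S.
The game is symmetric, so in equilibrium x_S = x_C: the reaction function gives 0.75x_C = 72.75, hence x_C = 97.

97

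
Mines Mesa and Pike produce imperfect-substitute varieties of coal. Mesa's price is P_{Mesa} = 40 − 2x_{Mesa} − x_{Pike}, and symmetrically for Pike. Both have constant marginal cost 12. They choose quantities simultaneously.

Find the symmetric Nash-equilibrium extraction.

5.6

Mine Mesa's profit: π = x_{Mesa}(40 − 2x_{Mesa} − x_{Pike}) − 12x_{Mesa}.
∂π/∂x_{Mesa} = 28 − 4x_{Mesa} − x_{Pike} = 0 ⇒ x_{Mesa} = 7 − 0.25x_{Pike}.
By symmetry x_{Pike} = x_{Mesa}; substituting into the reaction function, 1.25x_{Mesa} = 7 and x_{Mesa} = 5.6.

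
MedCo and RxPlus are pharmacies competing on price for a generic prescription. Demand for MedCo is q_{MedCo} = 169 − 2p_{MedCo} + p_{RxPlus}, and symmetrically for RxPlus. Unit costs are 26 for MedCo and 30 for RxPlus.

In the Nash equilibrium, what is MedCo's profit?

4646.48

MedCo's profit: π = (p_{MedCo} − 26)(169 − 2p_{MedCo} + p_{RxPlus}).
∂π/∂p_{MedCo} = 221 − 4p_{MedCo} + p_{RxPlus} = 0 ⇒ p_{MedCo} = 55.25 + 0.25p_{RxPlus}.
Similarly p_{RxPlus} = 57.25 + 0.25p_{MedCo}.
Substituting the second reaction function into the first: p_{MedCo} = 55.25 + 0.25(57.25 + 0.25p_{MedCo}), which gives 0.9375p_{MedCo} = 69.5625 ⇒ p_{MedCo} = 74.2.
Then p_{RxPlus} = 57.25 + 0.25·74.2 = 75.8.
q_{MedCo} = 169 − 2·74.2 + 75.8 = 96.4.
Profit = (74.2 − 26)·96.4 = 4646.48.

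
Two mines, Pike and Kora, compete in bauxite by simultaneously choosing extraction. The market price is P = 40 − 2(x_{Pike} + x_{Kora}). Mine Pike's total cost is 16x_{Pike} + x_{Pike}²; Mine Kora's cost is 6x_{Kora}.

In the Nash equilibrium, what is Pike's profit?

Mine Pike's profit: π = x_{Pike}(40 − 2(x_{Pike} + x_{Kora})) − 16x_{Pike} − x_{Pike}².
∂π/∂x_{Pike} = 24 − 6x_{Pike} − 2x_{Kora} = 0, so x_{Pike} = 4 − (1/3)x_{Kora}.
For Kora: ∂π/∂x_{Kora} = 34 − 4x_{Kora} − 2x_{Pike} = 0 ⇒ x_{Kora} = 8.5 − 0.5x_{Pike}.
Substituting the second reaction function into the first: x_{Pike} = 4 − (1/3)(8.5 − 0.5x_{Pike}), which gives (5/6)x_{Pike} = 7/6 ⇒ x_{Pike} = 1.4.
Then x_{Kora} = 8.5 − 0.5·1.4 = 7.8.
Price P = 40 − 2·9.2 = 21.6.
Pike's profit: (21.6 − 16)·1.4 − (1.4)² = 5.88.

5.88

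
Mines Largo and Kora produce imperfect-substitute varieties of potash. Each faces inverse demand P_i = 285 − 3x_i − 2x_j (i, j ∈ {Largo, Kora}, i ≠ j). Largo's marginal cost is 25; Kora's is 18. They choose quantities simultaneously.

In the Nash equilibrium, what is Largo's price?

121.1875

Mine Largo's profit: π = x_{Largo}(285 − 3x_{Largo} − 2x_{Kora}) − 25x_{Largo}.
∂π/∂x_{Largo} = 260 − 6x_{Largo} − 2x_{Kora} = 0 ⇒ x_{Largo} = 130/3 − (1/3)x_{Kora}.
Similarly x_{Kora} = 44.5 − (1/3)x_{Largo}.
Plugging x_{Kora} into Largo's best response: x_{Largo} = 130/3 − (1/3)(44.5 − (1/3)x_{Largo}) ⇒ (8/9)x_{Largo} = 28.5, so x_{Largo} = 32.0625.
Then x_{Kora} = 44.5 − (1/3)·32.0625 = 33.8125.
P_{Largo} = 285 − 3·32.0625 − 2·33.8125 = 121.1875.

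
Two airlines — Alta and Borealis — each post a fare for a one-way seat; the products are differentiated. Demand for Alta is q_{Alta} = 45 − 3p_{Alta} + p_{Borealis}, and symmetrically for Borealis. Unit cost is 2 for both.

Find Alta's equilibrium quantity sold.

24.6

Alta's profit: π = (p_{Alta} − 2)(45 − 3p_{Alta} + p_{Borealis}).
∂π/∂p_{Alta} = 51 − 6p_{Alta} + p_{Borealis} = 0 ⇒ p_{Alta} = 8.5 + (1/6)p_{Borealis}.
The game is symmetric, so in equilibrium p_{Borealis} = p_{Alta}: the reaction function gives (5/6)p_{Alta} = 8.5, hence p_{Alta} = 10.2.
q_{Alta} = 45 − 3·10.2 + 10.2 = 24.6.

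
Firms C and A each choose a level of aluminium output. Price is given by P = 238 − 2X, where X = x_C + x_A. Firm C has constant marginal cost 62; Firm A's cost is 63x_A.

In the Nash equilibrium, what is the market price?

121

Firm C's profit: π = x_C(238 − 2(x_C + x_A)) − 62x_C.
∂π/∂x_C = 176 − 4x_C − 2x_A = 0, so x_C = 44 − 0.5x_A.
By the same steps for A: x_A = 43.75 − 0.5x_C.
Solving the two reaction functions simultaneously: (1 − (−0.5)(−0.5))x_C = 44 − 0.5·43.75, so 0.75x_C = 22.125 and x_C = 29.5.
Then x_A = 43.75 − 0.5·29.5 = 29.
Equilibrium price: P = 238 − 2·58.5 = 121.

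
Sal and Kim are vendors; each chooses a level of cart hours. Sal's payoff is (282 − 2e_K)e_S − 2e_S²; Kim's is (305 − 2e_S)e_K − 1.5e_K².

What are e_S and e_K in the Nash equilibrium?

29.5, 82

Expanding Sal's payoff: 282e_S − 2e_Ke_S − 2e_S².
∂π/∂e_S = 282 − 2e_K − 4e_S = 0, so e_S = 70.5 − 0.5e_K.
Likewise for Kim: e_K = 305/3 − (2/3)e_S.
Solving the two reaction functions simultaneously: (1 − (−0.5)(−2/3))e_S = 70.5 − 0.5·(305/3), so (2/3)e_S = 59/3 and e_S = 29.5.
Then e_K = 305/3 − (2/3)·29.5 = 82.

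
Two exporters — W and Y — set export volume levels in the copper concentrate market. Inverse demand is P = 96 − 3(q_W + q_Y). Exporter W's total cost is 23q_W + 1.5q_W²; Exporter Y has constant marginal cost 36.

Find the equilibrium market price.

Exporter W's profit: π = q_W(96 − 3(q_W + q_Y)) − 23q_W − 1.5q_W².
∂π/∂q_W = 73 − 9q_W − 3q_Y = 0, so q_W = 73/9 − (1/3)q_Y.
For Y: ∂π/∂q_Y = 60 − 6q_Y − 3q_W = 0 ⇒ q_Y = 10 − 0.5q_W.
Solving the two reaction functions simultaneously: (1 − (−1/3)(−0.5))q_W = 73/9 − (1/3)·10, so (5/6)q_W = 43/9 and q_W = 86/15.
Then q_Y = 10 − 0.5·(86/15) = 107/15.
Equilibrium price: P = 96 − 3·(193/15) = 57.4.

57.4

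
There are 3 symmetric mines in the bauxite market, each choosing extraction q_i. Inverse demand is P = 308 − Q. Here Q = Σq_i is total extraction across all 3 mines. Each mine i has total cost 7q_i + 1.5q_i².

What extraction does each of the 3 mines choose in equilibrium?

A representative mine's profit is π_i = q_i(308 − Q) − 7q_i − 1.5q_i², with Q = q_i + Σ_{j≠i} q_j.
First-order condition: 301 − 5q_i − Σ_{j≠i} q_j = 0.
With identical mines, set every q_j = q: then 301 − 5q − 2q = 0, i.e. q = 301/7 = 43.

43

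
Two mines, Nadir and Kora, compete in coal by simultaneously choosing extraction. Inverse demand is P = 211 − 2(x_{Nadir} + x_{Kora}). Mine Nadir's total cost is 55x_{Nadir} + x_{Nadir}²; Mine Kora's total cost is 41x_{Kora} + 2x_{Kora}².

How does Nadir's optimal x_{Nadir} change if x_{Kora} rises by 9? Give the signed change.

Mine Nadir's profit: π = x_{Nadir}(211 − 2(x_{Nadir} + x_{Kora})) − 55x_{Nadir} − x_{Nadir}².
∂π/∂x_{Nadir} = 156 − 6x_{Nadir} − 2x_{Kora} = 0, so x_{Nadir} = 26 − (1/3)x_{Kora}.
The reaction-function slope is −1/3, so a 9-unit rise in x_{Kora} moves x_{Nadir} by −1/3 × 9 = −3. Nadir's best response falls — the actions are strategic substitutes.

-3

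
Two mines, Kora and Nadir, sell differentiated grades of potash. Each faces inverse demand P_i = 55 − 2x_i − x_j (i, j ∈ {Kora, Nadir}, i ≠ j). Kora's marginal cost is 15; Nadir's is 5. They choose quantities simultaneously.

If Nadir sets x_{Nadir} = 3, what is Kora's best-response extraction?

9.25

Mine Kora's profit: π = x_{Kora}(55 − 2x_{Kora} − x_{Nadir}) − 15x_{Kora}.
∂π/∂x_{Kora} = 40 − 4x_{Kora} − x_{Nadir} = 0 ⇒ x_{Kora} = 10 − 0.25x_{Nadir}.
At x_{Nadir} = 3: x_{Kora} = 10 − 0.25·3 = 9.25.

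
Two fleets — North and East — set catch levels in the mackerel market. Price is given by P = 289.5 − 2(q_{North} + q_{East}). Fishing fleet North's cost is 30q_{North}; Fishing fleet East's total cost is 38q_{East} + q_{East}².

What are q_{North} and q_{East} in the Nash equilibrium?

Fishing fleet North's profit: π = q_{North}(289.5 − 2(q_{North} + q_{East})) − 30q_{North}.
∂π/∂q_{North} = 259.5 − 4q_{North} − 2q_{East} = 0, so q_{North} = 64.875 − 0.5q_{East}.
For East: ∂π/∂q_{East} = 251.5 − 6q_{East} − 2q_{North} = 0 ⇒ q_{East} = 503/12 − (1/3)q_{North}.
Solving the two reaction functions simultaneously: (1 − (−0.5)(−1/3))q_{North} = 64.875 − 0.5·(503/12), so (5/6)q_{North} = 527/12 and q_{North} = 52.7.
Then q_{East} = 503/12 − (1/3)·52.7 = 24.35.

52.7, 24.35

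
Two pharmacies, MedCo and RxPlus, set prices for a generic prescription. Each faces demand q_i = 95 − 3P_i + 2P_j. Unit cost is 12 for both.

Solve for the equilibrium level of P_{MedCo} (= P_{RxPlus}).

32.75

MedCo's profit: π = (P_{MedCo} − 12)(95 − 3P_{MedCo} + 2P_{RxPlus}).
∂π/∂P_{MedCo} = 131 − 6P_{MedCo} + 2P_{RxPlus} = 0 ⇒ P_{MedCo} = 131/6 + (1/3)P_{RxPlus}.
The game is symmetric, so in equilibrium P_{RxPlus} = P_{MedCo}: the reaction function gives (2/3)P_{MedCo} = 131/6, hence P_{MedCo} = 32.75.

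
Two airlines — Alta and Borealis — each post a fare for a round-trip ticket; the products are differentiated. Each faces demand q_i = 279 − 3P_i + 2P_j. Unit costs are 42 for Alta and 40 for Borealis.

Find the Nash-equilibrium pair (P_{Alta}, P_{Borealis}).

Alta's profit: π = (P_{Alta} − 42)(279 − 3P_{Alta} + 2P_{Borealis}).
∂π/∂P_{Alta} = 405 − 6P_{Alta} + 2P_{Borealis} = 0 ⇒ P_{Alta} = 67.5 + (1/3)P_{Borealis}.
Similarly P_{Borealis} = 66.5 + (1/3)P_{Alta}.
Plugging P_{Borealis} into Alta's best response: P_{Alta} = 67.5 + (1/3)(66.5 + (1/3)P_{Alta}) ⇒ (8/9)P_{Alta} = 269/3, so P_{Alta} = 100.875.
Then P_{Borealis} = 66.5 + (1/3)·100.875 = 100.125.

100.875, 100.125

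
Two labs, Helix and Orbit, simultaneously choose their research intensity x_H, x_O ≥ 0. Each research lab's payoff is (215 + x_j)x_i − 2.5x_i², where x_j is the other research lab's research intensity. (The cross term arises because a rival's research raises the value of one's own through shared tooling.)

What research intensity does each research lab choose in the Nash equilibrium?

Helix's payoff is (215 + x_O)x_H − 2.5x_H².
∂π/∂x_H = 215 + x_O − 5x_H = 0, so x_H = 43 + 0.2x_O.
The game is symmetric, so in equilibrium x_O = x_H: the reaction function gives 0.8x_H = 43, hence x_H = 53.75.

53.75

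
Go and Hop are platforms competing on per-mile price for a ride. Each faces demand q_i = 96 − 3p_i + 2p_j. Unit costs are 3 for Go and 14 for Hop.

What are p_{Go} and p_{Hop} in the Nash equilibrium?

Go's profit: π = (p_{Go} − 3)(96 − 3p_{Go} + 2p_{Hop}).
∂π/∂p_{Go} = 105 − 6p_{Go} + 2p_{Hop} = 0 ⇒ p_{Go} = 17.5 + (1/3)p_{Hop}.
Similarly p_{Hop} = 23 + (1/3)p_{Go}.
Solving the two reaction functions simultaneously: (1 − (1/3)(1/3))p_{Go} = 17.5 + (1/3)·23, so (8/9)p_{Go} = 151/6 and p_{Go} = 28.3125.
Then p_{Hop} = 23 + (1/3)·28.3125 = 32.4375.

28.3125, 32.4375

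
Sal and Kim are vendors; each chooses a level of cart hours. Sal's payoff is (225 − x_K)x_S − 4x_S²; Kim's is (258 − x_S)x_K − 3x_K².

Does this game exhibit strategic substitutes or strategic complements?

strategic substitutes

Expanding Sal's payoff: 225x_S − x_Kx_S − 4x_S².
∂π/∂x_S = 225 − x_K − 8x_S = 0, so x_S = 28.125 − 0.125x_K.
The best-response slope dx_S/dx_K = −0.125 < 0: the reaction function is downward-sloping, so the choices are strategic substitutes.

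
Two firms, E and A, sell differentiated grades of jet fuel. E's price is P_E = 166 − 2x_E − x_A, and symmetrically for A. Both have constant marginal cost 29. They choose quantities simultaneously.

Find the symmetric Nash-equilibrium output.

27.4

Firm E's profit: π = x_E(166 − 2x_E − x_A) − 29x_E.
∂π/∂x_E = 137 − 4x_E − x_A = 0 ⇒ x_E = 34.25 − 0.25x_A.
By symmetry x_A = x_E; substituting into the reaction function, 1.25x_E = 34.25 and x_E = 27.4.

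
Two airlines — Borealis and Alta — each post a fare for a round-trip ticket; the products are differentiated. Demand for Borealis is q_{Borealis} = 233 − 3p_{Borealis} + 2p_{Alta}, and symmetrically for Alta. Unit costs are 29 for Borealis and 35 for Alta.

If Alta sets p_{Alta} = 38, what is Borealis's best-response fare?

Borealis's profit: π = (p_{Borealis} − 29)(233 − 3p_{Borealis} + 2p_{Alta}).
∂π/∂p_{Borealis} = 320 − 6p_{Borealis} + 2p_{Alta} = 0 ⇒ p_{Borealis} = 160/3 + (1/3)p_{Alta}.
At p_{Alta} = 38: p_{Borealis} = 160/3 + (1/3)·38 = 66.

66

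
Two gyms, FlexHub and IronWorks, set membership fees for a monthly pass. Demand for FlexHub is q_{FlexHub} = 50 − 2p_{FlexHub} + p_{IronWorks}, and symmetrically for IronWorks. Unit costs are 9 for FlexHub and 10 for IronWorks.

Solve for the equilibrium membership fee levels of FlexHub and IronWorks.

FlexHub's profit: π = (p_{FlexHub} − 9)(50 − 2p_{FlexHub} + p_{IronWorks}).
∂π/∂p_{FlexHub} = 68 − 4p_{FlexHub} + p_{IronWorks} = 0 ⇒ p_{FlexHub} = 17 + 0.25p_{IronWorks}.
Similarly p_{IronWorks} = 17.5 + 0.25p_{FlexHub}.
Plugging p_{IronWorks} into FlexHub's best response: p_{FlexHub} = 17 + 0.25(17.5 + 0.25p_{FlexHub}) ⇒ 0.9375p_{FlexHub} = 21.375, so p_{FlexHub} = 22.8.
Then p_{IronWorks} = 17.5 + 0.25·22.8 = 23.2.

22.8, 23.2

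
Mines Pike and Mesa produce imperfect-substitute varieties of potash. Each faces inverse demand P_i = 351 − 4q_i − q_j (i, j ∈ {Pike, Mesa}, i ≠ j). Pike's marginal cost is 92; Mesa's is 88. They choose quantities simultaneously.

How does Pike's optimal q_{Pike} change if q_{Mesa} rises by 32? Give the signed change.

Mine Pike's profit: π = q_{Pike}(351 − 4q_{Pike} − q_{Mesa}) − 92q_{Pike}.
∂π/∂q_{Pike} = 259 − 8q_{Pike} − q_{Mesa} = 0 ⇒ q_{Pike} = 32.375 − 0.125q_{Mesa}.
The reaction-function slope is −0.125, so a 32-unit rise in q_{Mesa} moves q_{Pike} by −0.125 × 32 = −4. Pike's best response falls — the actions are strategic substitutes.

-4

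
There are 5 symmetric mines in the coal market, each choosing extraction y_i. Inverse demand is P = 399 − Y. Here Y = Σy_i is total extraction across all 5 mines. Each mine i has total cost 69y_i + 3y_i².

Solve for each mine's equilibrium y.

A representative mine's profit is π_i = y_i(399 − Y) − 69y_i − 3y_i², with Y = y_i + Σ_{j≠i} y_j.
First-order condition: 330 − 8y_i − Σ_{j≠i} y_j = 0.
Imposing symmetry (y_j = y for all j) turns Σ_{j≠i} y_j into 4y, so 330 = 12y and y = 27.5.

27.5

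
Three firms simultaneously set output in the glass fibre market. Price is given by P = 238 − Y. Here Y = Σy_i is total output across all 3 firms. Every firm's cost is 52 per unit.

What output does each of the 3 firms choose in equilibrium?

46.5

A representative firm's profit is π_i = y_i(238 − Y) − 52y_i, with Y = y_i + Σ_{j≠i} y_j.
First-order condition: 186 − 2y_i − Σ_{j≠i} y_j = 0.
In a symmetric equilibrium every firm chooses the same y, so Σ_{j≠i} y_j = 2y. The condition becomes 186 − 4y = 0, giving y = 186/4 = 46.5.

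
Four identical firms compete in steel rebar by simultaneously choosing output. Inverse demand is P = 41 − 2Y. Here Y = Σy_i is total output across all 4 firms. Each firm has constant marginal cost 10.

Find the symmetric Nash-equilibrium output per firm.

3.1

A representative firm's profit is π_i = y_i(41 − 2Y) − 10y_i, with Y = y_i + Σ_{j≠i} y_j.
First-order condition: 31 − 4y_i − 2Σ_{j≠i} y_j = 0.
In a symmetric equilibrium every firm chooses the same y, so Σ_{j≠i} y_j = 3y. The condition becomes 31 − 10y = 0, giving y = 31/10 = 3.1.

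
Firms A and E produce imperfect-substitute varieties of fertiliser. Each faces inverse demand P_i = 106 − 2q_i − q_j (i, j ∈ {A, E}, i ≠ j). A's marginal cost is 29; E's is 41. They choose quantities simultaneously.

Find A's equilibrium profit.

Firm A's profit: π = q_A(106 − 2q_A − q_E) − 29q_A.
∂π/∂q_A = 77 − 4q_A − q_E = 0 ⇒ q_A = 19.25 − 0.25q_E.
Similarly q_E = 16.25 − 0.25q_A.
Plugging q_E into A's best response: q_A = 19.25 − 0.25(16.25 − 0.25q_A) ⇒ 0.9375q_A = 15.1875, so q_A = 16.2.
Then q_E = 16.25 − 0.25·16.2 = 12.2.
P_A = 106 − 2·16.2 − 12.2 = 61.4.
Profit = (61.4 − 29)·16.2 = 524.88.

524.88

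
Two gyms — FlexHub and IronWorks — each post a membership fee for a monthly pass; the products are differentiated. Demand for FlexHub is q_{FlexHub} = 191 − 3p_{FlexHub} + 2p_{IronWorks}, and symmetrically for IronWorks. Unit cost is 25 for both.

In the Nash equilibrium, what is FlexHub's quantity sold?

124.5

FlexHub's profit: π = (p_{FlexHub} − 25)(191 − 3p_{FlexHub} + 2p_{IronWorks}).
∂π/∂p_{FlexHub} = 266 − 6p_{FlexHub} + 2p_{IronWorks} = 0 ⇒ p_{FlexHub} = 133/3 + (1/3)p_{IronWorks}.
The game is symmetric, so in equilibrium p_{IronWorks} = p_{FlexHub}: the reaction function gives (2/3)p_{FlexHub} = 133/3, hence p_{FlexHub} = 66.5.
q_{FlexHub} = 191 − 3·66.5 + 2·66.5 = 124.5.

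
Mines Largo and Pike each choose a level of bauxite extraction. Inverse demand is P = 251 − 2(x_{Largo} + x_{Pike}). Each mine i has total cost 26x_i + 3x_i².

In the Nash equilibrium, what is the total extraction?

37.5

Mine Largo's profit: π = x_{Largo}(251 − 2(x_{Largo} + x_{Pike})) − 26x_{Largo} − 3x_{Largo}².
∂π/∂x_{Largo} = 225 − 10x_{Largo} − 2x_{Pike} = 0, so x_{Largo} = 22.5 − 0.2x_{Pike}.
By symmetry x_{Pike} = x_{Largo}; substituting into the reaction function, 1.2x_{Largo} = 22.5 and x_{Largo} = 18.75.
Total extraction: 18.75 + 18.75 = 37.5.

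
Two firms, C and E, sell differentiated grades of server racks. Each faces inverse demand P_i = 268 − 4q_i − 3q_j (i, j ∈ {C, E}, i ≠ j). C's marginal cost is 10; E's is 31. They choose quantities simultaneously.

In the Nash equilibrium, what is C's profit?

2420.64

Firm C's profit: π = q_C(268 − 4q_C − 3q_E) − 10q_C.
∂π/∂q_C = 258 − 8q_C − 3q_E = 0 ⇒ q_C = 32.25 − 0.375q_E.
Similarly q_E = 29.625 − 0.375q_C.
Solving the two reaction functions simultaneously: (1 − (−0.375)(−0.375))q_C = 32.25 − 0.375·29.625, so (55/64)q_C = 1353/64 and q_C = 24.6.
Then q_E = 29.625 − 0.375·24.6 = 20.4.
P_C = 268 − 4·24.6 − 3·20.4 = 108.4.
Profit = (108.4 − 10)·24.6 = 2420.64.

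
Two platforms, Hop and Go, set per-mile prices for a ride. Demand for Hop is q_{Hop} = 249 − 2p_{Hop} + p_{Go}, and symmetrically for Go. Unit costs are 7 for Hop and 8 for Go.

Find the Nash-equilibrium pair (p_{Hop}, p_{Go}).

Hop's profit: π = (p_{Hop} − 7)(249 − 2p_{Hop} + p_{Go}).
∂π/∂p_{Hop} = 263 − 4p_{Hop} + p_{Go} = 0 ⇒ p_{Hop} = 65.75 + 0.25p_{Go}.
Similarly p_{Go} = 66.25 + 0.25p_{Hop}.
Solving the two reaction functions simultaneously: (1 − (0.25)(0.25))p_{Hop} = 65.75 + 0.25·66.25, so 0.9375p_{Hop} = 82.3125 and p_{Hop} = 87.8.
Then p_{Go} = 66.25 + 0.25·87.8 = 88.2.

87.8, 88.2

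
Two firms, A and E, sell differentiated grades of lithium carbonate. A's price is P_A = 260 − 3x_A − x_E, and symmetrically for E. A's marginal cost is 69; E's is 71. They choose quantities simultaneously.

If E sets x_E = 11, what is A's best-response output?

Firm A's profit: π = x_A(260 − 3x_A − x_E) − 69x_A.
∂π/∂x_A = 191 − 6x_A − x_E = 0 ⇒ x_A = 191/6 − (1/6)x_E.
At x_E = 11: x_A = 191/6 − (1/6)·11 = 30.

30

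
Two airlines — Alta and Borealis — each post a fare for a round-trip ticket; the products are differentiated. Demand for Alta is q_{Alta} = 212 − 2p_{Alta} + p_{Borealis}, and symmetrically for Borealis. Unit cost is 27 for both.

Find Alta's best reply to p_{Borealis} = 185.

112.75

Alta's profit: π = (p_{Alta} − 27)(212 − 2p_{Alta} + p_{Borealis}).
∂π/∂p_{Alta} = 266 − 4p_{Alta} + p_{Borealis} = 0 ⇒ p_{Alta} = 66.5 + 0.25p_{Borealis}.
At p_{Borealis} = 185: p_{Alta} = 66.5 + 0.25·185 = 112.75.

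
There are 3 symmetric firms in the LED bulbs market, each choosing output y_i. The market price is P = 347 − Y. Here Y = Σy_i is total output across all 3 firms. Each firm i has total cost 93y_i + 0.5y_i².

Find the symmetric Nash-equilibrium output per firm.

50.8

A representative firm's profit is π_i = y_i(347 − Y) − 93y_i − 0.5y_i², with Y = y_i + Σ_{j≠i} y_j.
First-order condition: 254 − 3y_i − Σ_{j≠i} y_j = 0.
Imposing symmetry (y_j = y for all j) turns Σ_{j≠i} y_j into 2y, so 254 = 5y and y = 50.8.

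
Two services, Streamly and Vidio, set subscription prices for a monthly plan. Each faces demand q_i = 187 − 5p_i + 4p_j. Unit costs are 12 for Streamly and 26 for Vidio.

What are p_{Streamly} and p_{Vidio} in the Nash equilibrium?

Streamly's profit: π = (p_{Streamly} − 12)(187 − 5p_{Streamly} + 4p_{Vidio}).
∂π/∂p_{Streamly} = 247 − 10p_{Streamly} + 4p_{Vidio} = 0 ⇒ p_{Streamly} = 24.7 + 0.4p_{Vidio}.
Similarly p_{Vidio} = 31.7 + 0.4p_{Streamly}.
Substituting the second reaction function into the first: p_{Streamly} = 24.7 + 0.4(31.7 + 0.4p_{Streamly}), which gives 0.84p_{Streamly} = 37.38 ⇒ p_{Streamly} = 44.5.
Then p_{Vidio} = 31.7 + 0.4·44.5 = 49.5.

44.5, 49.5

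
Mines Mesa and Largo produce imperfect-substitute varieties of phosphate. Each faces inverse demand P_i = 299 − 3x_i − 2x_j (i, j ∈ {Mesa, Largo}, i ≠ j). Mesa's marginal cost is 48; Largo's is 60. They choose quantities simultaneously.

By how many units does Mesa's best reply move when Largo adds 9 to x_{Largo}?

-3

Mine Mesa's profit: π = x_{Mesa}(299 − 3x_{Mesa} − 2x_{Largo}) − 48x_{Mesa}.
∂π/∂x_{Mesa} = 251 − 6x_{Mesa} − 2x_{Largo} = 0 ⇒ x_{Mesa} = 251/6 − (1/3)x_{Largo}.
The reaction-function slope is −1/3, so a 9-unit rise in x_{Largo} moves x_{Mesa} by −1/3 × 9 = −3. Mesa's best response falls — the actions are strategic substitutes.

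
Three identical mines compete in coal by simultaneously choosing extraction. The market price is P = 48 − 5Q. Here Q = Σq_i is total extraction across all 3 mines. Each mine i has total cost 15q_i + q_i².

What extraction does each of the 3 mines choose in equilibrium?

A representative mine's profit is π_i = q_i(48 − 5Q) − 15q_i − q_i², with Q = q_i + Σ_{j≠i} q_j.
First-order condition: 33 − 12q_i − 5Σ_{j≠i} q_j = 0.
In a symmetric equilibrium every mine chooses the same q, so Σ_{j≠i} q_j = 2q. The condition becomes 33 − 22q = 0, giving q = 33/22 = 1.5.

1.5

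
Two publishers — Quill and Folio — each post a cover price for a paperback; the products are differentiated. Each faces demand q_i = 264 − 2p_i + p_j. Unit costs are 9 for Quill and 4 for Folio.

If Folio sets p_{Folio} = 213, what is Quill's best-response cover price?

123.75

Quill's profit: π = (p_{Quill} − 9)(264 − 2p_{Quill} + p_{Folio}).
∂π/∂p_{Quill} = 282 − 4p_{Quill} + p_{Folio} = 0 ⇒ p_{Quill} = 70.5 + 0.25p_{Folio}.
At p_{Folio} = 213: p_{Quill} = 70.5 + 0.25·213 = 123.75.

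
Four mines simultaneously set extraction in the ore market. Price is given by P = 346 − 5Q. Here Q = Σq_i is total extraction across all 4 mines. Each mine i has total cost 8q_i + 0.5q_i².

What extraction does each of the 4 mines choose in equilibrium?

13

A representative mine's profit is π_i = q_i(346 − 5Q) − 8q_i − 0.5q_i², with Q = q_i + Σ_{j≠i} q_j.
First-order condition: 338 − 11q_i − 5Σ_{j≠i} q_j = 0.
With identical mines, set every q_j = q: then 338 − 11q − 15q = 0, i.e. q = 338/26 = 13.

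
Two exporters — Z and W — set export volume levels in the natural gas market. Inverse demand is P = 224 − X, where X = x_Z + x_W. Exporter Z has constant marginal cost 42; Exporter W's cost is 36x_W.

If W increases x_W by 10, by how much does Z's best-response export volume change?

Exporter Z's profit: π = x_Z(224 − (x_Z + x_W)) − 42x_Z.
∂π/∂x_Z = 182 − 2x_Z − x_W = 0, so x_Z = 91 − 0.5x_W.
The reaction-function slope is −0.5, so a 10-unit rise in x_W moves x_Z by −0.5 × 10 = −5. Z's best response falls — the actions are strategic substitutes.

-5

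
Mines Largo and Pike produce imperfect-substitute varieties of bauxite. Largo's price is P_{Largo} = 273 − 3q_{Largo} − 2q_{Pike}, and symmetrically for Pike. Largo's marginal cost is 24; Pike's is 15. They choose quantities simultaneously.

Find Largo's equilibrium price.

Mine Largo's profit: π = q_{Largo}(273 − 3q_{Largo} − 2q_{Pike}) − 24q_{Largo}.
∂π/∂q_{Largo} = 249 − 6q_{Largo} − 2q_{Pike} = 0 ⇒ q_{Largo} = 41.5 − (1/3)q_{Pike}.
Similarly q_{Pike} = 43 − (1/3)q_{Largo}.
Substituting the second reaction function into the first: q_{Largo} = 41.5 − (1/3)(43 − (1/3)q_{Largo}), which gives (8/9)q_{Largo} = 163/6 ⇒ q_{Largo} = 30.5625.
Then q_{Pike} = 43 − (1/3)·30.5625 = 32.8125.
P_{Largo} = 273 − 3·30.5625 − 2·32.8125 = 115.6875.

115.6875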